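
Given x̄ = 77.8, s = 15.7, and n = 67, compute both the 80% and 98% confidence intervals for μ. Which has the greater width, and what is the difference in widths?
98% CI is wider by 4.18

df = 66
80% CI: t* = 1.295, (75.32, 80.28), width = 2 · t* · s/√n = 4.97
98% CI: t* = 2.384, (73.23, 82.37), width = 2 · t* · s/√n = 9.15

The 98% CI is wider by 9.15 - 4.97 = 4.18.
Higher confidence requires a wider interval.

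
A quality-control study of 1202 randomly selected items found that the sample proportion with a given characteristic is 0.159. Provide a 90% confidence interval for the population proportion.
(0.142, 0.176)

Proportion CI:
SE = √(p̂(1-p̂)/n) = √(0.159 · 0.841 / 1202) = 0.01055

z* = 1.645
Margin = z* · SE = 1.645 · 0.01055 = 0.0174

CI: 0.159 ± 0.0174 = (0.142, 0.176)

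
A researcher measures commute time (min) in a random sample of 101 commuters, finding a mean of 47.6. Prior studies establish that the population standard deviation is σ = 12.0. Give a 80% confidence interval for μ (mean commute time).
(46.07, 49.13)

z-interval (σ known):
z* = 1.282 for 80% confidence

Margin of error = z* · σ/√n = 1.282 · 12.0/√101 = 1.53

CI: (47.6 - 1.53, 47.6 + 1.53) = (46.07, 49.13)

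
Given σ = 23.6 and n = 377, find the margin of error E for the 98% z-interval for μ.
Margin of error = 2.83

Margin of error = z* · σ/√n
= 2.326 · 23.6/√377
= 2.326 · 23.6/19.4165
= 2.83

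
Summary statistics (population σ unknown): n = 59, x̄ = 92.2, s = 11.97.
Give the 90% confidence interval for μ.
(89.59, 94.81)

t-interval (σ unknown):
df = n - 1 = 58
t* = 1.672 for 90% confidence

Margin of error = t* · s/√n = 1.672 · 11.97/√59 = 2.61

CI: (89.59, 94.81)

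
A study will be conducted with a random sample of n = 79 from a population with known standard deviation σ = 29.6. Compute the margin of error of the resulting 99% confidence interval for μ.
Margin of error = 8.58

Margin of error = z* · σ/√n
= 2.576 · 29.6/√79
= 2.576 · 29.6/8.8882
= 8.58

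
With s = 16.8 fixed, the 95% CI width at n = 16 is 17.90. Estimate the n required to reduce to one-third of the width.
n ≈ 144

CI width ∝ 1/√n
To reduce width by factor 3, need √n to grow by 3 → need 3² = 9 times as many samples.

Current: n = 16, width = 17.90
New: n = 144, width ≈ 5.54

Width reduced by factor of 17.90/5.54 = 3.23.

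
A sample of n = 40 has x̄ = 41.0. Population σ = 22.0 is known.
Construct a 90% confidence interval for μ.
(35.28, 46.72)

z-interval (σ known):
z* = 1.645 for 90% confidence

Margin of error = z* · σ/√n = 1.645 · 22.0/√40 = 5.72

CI: (41.0 - 5.72, 41.0 + 5.72) = (35.28, 46.72)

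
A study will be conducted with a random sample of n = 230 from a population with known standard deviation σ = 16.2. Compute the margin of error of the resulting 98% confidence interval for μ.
Margin of error = 2.48

Margin of error = z* · σ/√n
= 2.326 · 16.2/√230
= 2.326 · 16.2/15.1658
= 2.48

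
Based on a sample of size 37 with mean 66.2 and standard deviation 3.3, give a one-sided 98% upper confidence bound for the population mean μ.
μ ≤ 67.36

Upper bound (one-sided):
t* = 2.131 (one-sided for 98%)
Upper bound = x̄ + t* · s/√n = 66.2 + 2.131 · 3.3/√37 = 67.36

We are 98% confident that μ ≤ 67.36.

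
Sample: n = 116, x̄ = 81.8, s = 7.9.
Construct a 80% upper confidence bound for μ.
μ ≤ 82.42

Upper bound (one-sided):
t* = 0.845 (one-sided for 80%)
Upper bound = x̄ + t* · s/√n = 81.8 + 0.845 · 7.9/√116 = 82.42

We are 80% confident that μ ≤ 82.42.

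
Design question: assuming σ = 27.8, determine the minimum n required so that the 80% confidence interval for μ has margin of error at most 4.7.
n ≥ 58

For margin E ≤ 4.7:
n ≥ (z* · σ / E)²
n ≥ (1.282 · 27.8 / 4.7)²
n ≥ 57.50

Minimum n = 58 (rounding up)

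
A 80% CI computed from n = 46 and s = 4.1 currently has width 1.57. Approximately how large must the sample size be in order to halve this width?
n ≈ 184

CI width ∝ 1/√n
To reduce width by factor 2, need √n to grow by 2 → need 2² = 4 times as many samples.

Current: n = 46, width = 1.57
New: n = 184, width ≈ 0.78

Width reduced by factor of 1.57/0.78 = 2.01.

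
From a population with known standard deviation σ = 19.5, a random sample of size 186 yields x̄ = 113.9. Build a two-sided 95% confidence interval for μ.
(111.10, 116.70)

z-interval (σ known):
z* = 1.960 for 95% confidence

Margin of error = z* · σ/√n = 1.960 · 19.5/√186 = 2.80

CI: (113.9 - 2.80, 113.9 + 2.80) = (111.10, 116.70)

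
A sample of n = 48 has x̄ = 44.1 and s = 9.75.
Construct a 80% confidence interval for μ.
(42.27, 45.93)

t-interval (σ unknown):
df = n - 1 = 47
t* = 1.300 for 80% confidence

Margin of error = t* · s/√n = 1.300 · 9.75/√48 = 1.83

CI: (42.27, 45.93)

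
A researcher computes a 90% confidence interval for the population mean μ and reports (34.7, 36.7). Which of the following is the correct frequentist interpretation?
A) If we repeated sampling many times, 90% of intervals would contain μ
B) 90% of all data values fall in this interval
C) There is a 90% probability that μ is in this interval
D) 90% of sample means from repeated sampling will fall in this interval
A

A) Correct — this is the frequentist long-run coverage interpretation.
B) Wrong — a CI is about the parameter μ, not individual data values.
C) Wrong — μ is fixed; the randomness lives in the interval, not in μ.
D) Wrong — coverage applies to intervals containing μ, not to future x̄ values.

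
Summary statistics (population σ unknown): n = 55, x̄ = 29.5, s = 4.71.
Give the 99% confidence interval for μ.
(27.80, 31.20)

t-interval (σ unknown):
df = n - 1 = 54
t* = 2.670 for 99% confidence

Margin of error = t* · s/√n = 2.670 · 4.71/√55 = 1.70

CI: (27.80, 31.20)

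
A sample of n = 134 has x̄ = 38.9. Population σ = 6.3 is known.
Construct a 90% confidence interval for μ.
(38.00, 39.80)

z-interval (σ known):
z* = 1.645 for 90% confidence

Margin of error = z* · σ/√n = 1.645 · 6.3/√134 = 0.90

CI: (38.9 - 0.90, 38.9 + 0.90) = (38.00, 39.80)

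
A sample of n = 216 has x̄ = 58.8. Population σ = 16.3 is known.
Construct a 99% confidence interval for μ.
(55.94, 61.66)

z-interval (σ known):
z* = 2.576 for 99% confidence

Margin of error = z* · σ/√n = 2.576 · 16.3/√216 = 2.86

CI: (58.8 - 2.86, 58.8 + 2.86) = (55.94, 61.66)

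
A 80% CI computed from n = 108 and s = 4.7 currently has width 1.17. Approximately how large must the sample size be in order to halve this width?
n ≈ 432

CI width ∝ 1/√n
To reduce width by factor 2, need √n to grow by 2 → need 2² = 4 times as many samples.

Current: n = 108, width = 1.17
New: n = 432, width ≈ 0.58

Width reduced by factor of 1.17/0.58 = 2.02.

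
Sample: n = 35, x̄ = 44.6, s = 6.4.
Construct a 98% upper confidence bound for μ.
μ ≤ 46.91

Upper bound (one-sided):
t* = 2.136 (one-sided for 98%)
Upper bound = x̄ + t* · s/√n = 44.6 + 2.136 · 6.4/√35 = 46.91

We are 98% confident that μ ≤ 46.91.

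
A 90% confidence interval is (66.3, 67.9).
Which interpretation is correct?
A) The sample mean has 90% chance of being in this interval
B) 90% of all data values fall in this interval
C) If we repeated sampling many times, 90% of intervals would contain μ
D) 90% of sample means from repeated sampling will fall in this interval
C

A) Wrong — x̄ is observed and sits in the interval by construction.
B) Wrong — a CI is about the parameter μ, not individual data values.
C) Correct — this is the frequentist long-run coverage interpretation.
D) Wrong — coverage applies to intervals containing μ, not to future x̄ values.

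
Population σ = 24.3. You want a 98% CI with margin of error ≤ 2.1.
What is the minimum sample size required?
n ≥ 725

For margin E ≤ 2.1:
n ≥ (z* · σ / E)²
n ≥ (2.326 · 24.3 / 2.1)²
n ≥ 724.42

Minimum n = 725 (rounding up)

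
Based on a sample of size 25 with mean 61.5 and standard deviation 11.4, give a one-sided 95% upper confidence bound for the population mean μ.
μ ≤ 65.40

Upper bound (one-sided):
t* = 1.711 (one-sided for 95%)
Upper bound = x̄ + t* · s/√n = 61.5 + 1.711 · 11.4/√25 = 65.40

We are 95% confident that μ ≤ 65.40.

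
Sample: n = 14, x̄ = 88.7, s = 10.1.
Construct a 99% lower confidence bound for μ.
μ ≥ 81.55

Lower bound (one-sided):
t* = 2.650 (one-sided for 99%)
Lower bound = x̄ - t* · s/√n = 88.7 - 2.650 · 10.1/√14 = 81.55

We are 99% confident that μ ≥ 81.55.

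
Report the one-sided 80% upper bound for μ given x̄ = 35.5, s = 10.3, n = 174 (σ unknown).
μ ≤ 36.16

Upper bound (one-sided):
t* = 0.844 (one-sided for 80%)
Upper bound = x̄ + t* · s/√n = 35.5 + 0.844 · 10.3/√174 = 36.16

We are 80% confident that μ ≤ 36.16.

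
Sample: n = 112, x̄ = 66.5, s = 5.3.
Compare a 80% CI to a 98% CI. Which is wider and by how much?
98% CI is wider by 1.07

df = 111
80% CI: t* = 1.289, (65.85, 67.15), width = 2 · t* · s/√n = 1.29
98% CI: t* = 2.360, (65.32, 67.68), width = 2 · t* · s/√n = 2.36

The 98% CI is wider by 2.36 - 1.29 = 1.07.
Higher confidence requires a wider interval.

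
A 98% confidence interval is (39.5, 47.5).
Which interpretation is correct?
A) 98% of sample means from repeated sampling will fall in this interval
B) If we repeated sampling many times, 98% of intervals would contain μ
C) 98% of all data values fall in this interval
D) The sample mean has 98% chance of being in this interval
B

A) Wrong — coverage applies to intervals containing μ, not to future x̄ values.
B) Correct — this is the frequentist long-run coverage interpretation.
C) Wrong — a CI is about the parameter μ, not individual data values.
D) Wrong — x̄ is observed and sits in the interval by construction.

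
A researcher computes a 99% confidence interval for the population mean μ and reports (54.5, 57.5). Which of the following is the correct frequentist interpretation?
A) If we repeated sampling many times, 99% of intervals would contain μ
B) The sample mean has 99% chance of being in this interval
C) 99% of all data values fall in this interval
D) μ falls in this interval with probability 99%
A

A) Correct — this is the frequentist long-run coverage interpretation.
B) Wrong — x̄ is observed and sits in the interval by construction.
C) Wrong — a CI is about the parameter μ, not individual data values.
D) Wrong — μ is fixed; the randomness lives in the interval, not in μ.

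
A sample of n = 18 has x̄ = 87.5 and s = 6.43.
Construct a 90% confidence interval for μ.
(84.86, 90.14)

t-interval (σ unknown):
df = n - 1 = 17
t* = 1.740 for 90% confidence

Margin of error = t* · s/√n = 1.740 · 6.43/√18 = 2.64

CI: (84.86, 90.14)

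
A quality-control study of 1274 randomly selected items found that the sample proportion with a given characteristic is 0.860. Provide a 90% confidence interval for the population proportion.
(0.844, 0.876)

Proportion CI:
SE = √(p̂(1-p̂)/n) = √(0.860 · 0.140 / 1274) = 0.00972

z* = 1.645
Margin = z* · SE = 1.645 · 0.00972 = 0.0160

CI: 0.860 ± 0.0160 = (0.844, 0.876)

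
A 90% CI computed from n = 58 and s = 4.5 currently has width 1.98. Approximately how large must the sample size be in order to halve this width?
n ≈ 232

CI width ∝ 1/√n
To reduce width by factor 2, need √n to grow by 2 → need 2² = 4 times as many samples.

Current: n = 58, width = 1.98
New: n = 232, width ≈ 0.98

Width reduced by factor of 1.98/0.98 = 2.02.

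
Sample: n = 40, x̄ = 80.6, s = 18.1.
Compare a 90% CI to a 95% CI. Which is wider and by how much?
95% CI is wider by 1.94

df = 39
90% CI: t* = 1.685, (75.78, 85.42), width = 2 · t* · s/√n = 9.64
95% CI: t* = 2.023, (74.81, 86.39), width = 2 · t* · s/√n = 11.58

The 95% CI is wider by 11.58 - 9.64 = 1.94.
Higher confidence requires a wider interval.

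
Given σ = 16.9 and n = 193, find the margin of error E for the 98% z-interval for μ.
Margin of error = 2.83

Margin of error = z* · σ/√n
= 2.326 · 16.9/√193
= 2.326 · 16.9/13.8924
= 2.83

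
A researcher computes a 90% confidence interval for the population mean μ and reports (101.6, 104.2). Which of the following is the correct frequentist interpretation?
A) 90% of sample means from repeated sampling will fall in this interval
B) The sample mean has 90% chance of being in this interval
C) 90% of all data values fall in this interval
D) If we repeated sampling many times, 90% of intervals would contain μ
D

A) Wrong — coverage applies to intervals containing μ, not to future x̄ values.
B) Wrong — x̄ is observed and sits in the interval by construction.
C) Wrong — a CI is about the parameter μ, not individual data values.
D) Correct — this is the frequentist long-run coverage interpretation.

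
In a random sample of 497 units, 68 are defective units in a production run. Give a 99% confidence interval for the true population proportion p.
(0.097, 0.177)

Proportion CI:
p̂ = 68/497 = 0.13682
SE = √(p̂(1-p̂)/n) = √(0.13682 · 0.86318 / 497) = 0.01542

z* = 2.576
Margin = z* · SE = 2.576 · 0.01542 = 0.0397

CI: 0.13682 ± 0.0397 = (0.097, 0.177)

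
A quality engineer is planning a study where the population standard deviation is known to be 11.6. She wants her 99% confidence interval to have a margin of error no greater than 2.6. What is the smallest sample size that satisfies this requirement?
n ≥ 133

For margin E ≤ 2.6:
n ≥ (z* · σ / E)²
n ≥ (2.576 · 11.6 / 2.6)²
n ≥ 132.09

Minimum n = 133 (rounding up)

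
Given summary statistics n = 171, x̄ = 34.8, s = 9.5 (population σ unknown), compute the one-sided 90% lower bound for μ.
μ ≥ 33.87

Lower bound (one-sided):
t* = 1.287 (one-sided for 90%)
Lower bound = x̄ - t* · s/√n = 34.8 - 1.287 · 9.5/√171 = 33.87

We are 90% confident that μ ≥ 33.87.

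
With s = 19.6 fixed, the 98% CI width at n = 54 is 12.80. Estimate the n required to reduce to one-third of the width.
n ≈ 486

CI width ∝ 1/√n
To reduce width by factor 3, need √n to grow by 3 → need 3² = 9 times as many samples.

Current: n = 54, width = 12.80
New: n = 486, width ≈ 4.15

Width reduced by factor of 12.80/4.15 = 3.08.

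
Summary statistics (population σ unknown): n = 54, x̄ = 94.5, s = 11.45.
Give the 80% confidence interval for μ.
(92.48, 96.52)

t-interval (σ unknown):
df = n - 1 = 53
t* = 1.298 for 80% confidence

Margin of error = t* · s/√n = 1.298 · 11.45/√54 = 2.02

CI: (92.48, 96.52)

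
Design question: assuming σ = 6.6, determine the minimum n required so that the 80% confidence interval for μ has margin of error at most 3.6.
n ≥ 6

For margin E ≤ 3.6:
n ≥ (z* · σ / E)²
n ≥ (1.282 · 6.6 / 3.6)²
n ≥ 5.52

Minimum n = 6 (rounding up)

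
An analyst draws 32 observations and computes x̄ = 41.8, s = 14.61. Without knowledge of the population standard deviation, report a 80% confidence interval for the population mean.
(38.42, 45.18)

t-interval (σ unknown):
df = n - 1 = 31
t* = 1.309 for 80% confidence

Margin of error = t* · s/√n = 1.309 · 14.61/√32 = 3.38

CI: (38.42, 45.18)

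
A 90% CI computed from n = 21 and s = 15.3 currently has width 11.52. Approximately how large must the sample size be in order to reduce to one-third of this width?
n ≈ 189

CI width ∝ 1/√n
To reduce width by factor 3, need √n to grow by 3 → need 3² = 9 times as many samples.

Current: n = 21, width = 11.52
New: n = 189, width ≈ 3.68

Width reduced by factor of 11.52/3.68 = 3.13.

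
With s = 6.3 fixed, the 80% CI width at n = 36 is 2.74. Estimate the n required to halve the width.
n ≈ 144

CI width ∝ 1/√n
To reduce width by factor 2, need √n to grow by 2 → need 2² = 4 times as many samples.

Current: n = 36, width = 2.74
New: n = 144, width ≈ 1.35

Width reduced by factor of 2.74/1.35 = 2.03.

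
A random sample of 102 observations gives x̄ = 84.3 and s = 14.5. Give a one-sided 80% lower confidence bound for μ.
μ ≥ 83.09

Lower bound (one-sided):
t* = 0.845 (one-sided for 80%)
Lower bound = x̄ - t* · s/√n = 84.3 - 0.845 · 14.5/√102 = 83.09

We are 80% confident that μ ≥ 83.09.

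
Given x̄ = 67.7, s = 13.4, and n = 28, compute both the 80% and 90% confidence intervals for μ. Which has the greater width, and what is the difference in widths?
90% CI is wider by 1.97

df = 27
80% CI: t* = 1.314, (64.37, 71.03), width = 2 · t* · s/√n = 6.66
90% CI: t* = 1.703, (63.39, 72.01), width = 2 · t* · s/√n = 8.63

The 90% CI is wider by 8.63 - 6.66 = 1.97.
Higher confidence requires a wider interval.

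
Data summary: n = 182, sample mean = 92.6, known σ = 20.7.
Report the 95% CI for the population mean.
(89.59, 95.61)

z-interval (σ known):
z* = 1.960 for 95% confidence

Margin of error = z* · σ/√n = 1.960 · 20.7/√182 = 3.01

CI: (92.6 - 3.01, 92.6 + 3.01) = (89.59, 95.61)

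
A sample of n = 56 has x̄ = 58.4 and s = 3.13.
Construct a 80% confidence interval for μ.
(57.86, 58.94)

t-interval (σ unknown):
df = n - 1 = 55
t* = 1.297 for 80% confidence

Margin of error = t* · s/√n = 1.297 · 3.13/√56 = 0.54

CI: (57.86, 58.94)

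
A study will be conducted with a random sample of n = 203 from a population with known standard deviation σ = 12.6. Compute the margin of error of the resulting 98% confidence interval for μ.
Margin of error = 2.06

Margin of error = z* · σ/√n
= 2.326 · 12.6/√203
= 2.326 · 12.6/14.2478
= 2.06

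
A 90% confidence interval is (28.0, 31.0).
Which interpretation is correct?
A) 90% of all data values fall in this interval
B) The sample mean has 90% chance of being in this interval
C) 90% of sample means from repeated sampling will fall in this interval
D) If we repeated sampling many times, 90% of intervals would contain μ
D

A) Wrong — a CI is about the parameter μ, not individual data values.
B) Wrong — x̄ is observed and sits in the interval by construction.
C) Wrong — coverage applies to intervals containing μ, not to future x̄ values.
D) Correct — this is the frequentist long-run coverage interpretation.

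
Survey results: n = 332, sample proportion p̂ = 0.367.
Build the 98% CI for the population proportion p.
(0.305, 0.429)

Proportion CI:
SE = √(p̂(1-p̂)/n) = √(0.367 · 0.633 / 332) = 0.02645

z* = 2.326
Margin = z* · SE = 2.326 · 0.02645 = 0.0615

CI: 0.367 ± 0.0615 = (0.305, 0.429)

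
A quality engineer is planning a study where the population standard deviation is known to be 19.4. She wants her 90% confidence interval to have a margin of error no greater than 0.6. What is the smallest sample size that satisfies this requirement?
n ≥ 2829

For margin E ≤ 0.6:
n ≥ (z* · σ / E)²
n ≥ (1.645 · 19.4 / 0.6)²
n ≥ 2829.00

Minimum n = 2829 (rounding up)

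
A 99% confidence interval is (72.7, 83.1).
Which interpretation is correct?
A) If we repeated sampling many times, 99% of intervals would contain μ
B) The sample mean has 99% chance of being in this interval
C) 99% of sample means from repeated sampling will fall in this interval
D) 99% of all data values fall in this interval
A

A) Correct — this is the frequentist long-run coverage interpretation.
B) Wrong — x̄ is observed and sits in the interval by construction.
C) Wrong — coverage applies to intervals containing μ, not to future x̄ values.
D) Wrong — a CI is about the parameter μ, not individual data values.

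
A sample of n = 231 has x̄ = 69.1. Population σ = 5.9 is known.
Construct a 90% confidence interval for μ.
(68.46, 69.74)

z-interval (σ known):
z* = 1.645 for 90% confidence

Margin of error = z* · σ/√n = 1.645 · 5.9/√231 = 0.64

CI: (69.1 - 0.64, 69.1 + 0.64) = (68.46, 69.74)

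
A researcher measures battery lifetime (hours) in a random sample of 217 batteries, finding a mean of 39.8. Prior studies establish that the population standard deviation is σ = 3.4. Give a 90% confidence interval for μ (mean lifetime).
(39.42, 40.18)

z-interval (σ known):
z* = 1.645 for 90% confidence

Margin of error = z* · σ/√n = 1.645 · 3.4/√217 = 0.38

CI: (39.8 - 0.38, 39.8 + 0.38) = (39.42, 40.18)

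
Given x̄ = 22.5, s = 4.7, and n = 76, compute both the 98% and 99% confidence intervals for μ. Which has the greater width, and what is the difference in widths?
99% CI is wider by 0.29

df = 75
98% CI: t* = 2.377, (21.22, 23.78), width = 2 · t* · s/√n = 2.56
99% CI: t* = 2.643, (21.08, 23.92), width = 2 · t* · s/√n = 2.85

The 99% CI is wider by 2.85 - 2.56 = 0.29.
Higher confidence requires a wider interval.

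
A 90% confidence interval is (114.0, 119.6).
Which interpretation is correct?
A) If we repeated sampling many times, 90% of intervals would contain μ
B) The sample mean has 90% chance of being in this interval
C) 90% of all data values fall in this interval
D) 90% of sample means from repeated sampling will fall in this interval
A

A) Correct — this is the frequentist long-run coverage interpretation.
B) Wrong — x̄ is observed and sits in the interval by construction.
C) Wrong — a CI is about the parameter μ, not individual data values.
D) Wrong — coverage applies to intervals containing μ, not to future x̄ values.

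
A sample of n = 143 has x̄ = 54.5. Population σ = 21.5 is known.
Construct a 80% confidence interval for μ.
(52.20, 56.80)

z-interval (σ known):
z* = 1.282 for 80% confidence

Margin of error = z* · σ/√n = 1.282 · 21.5/√143 = 2.30

CI: (54.5 - 2.30, 54.5 + 2.30) = (52.20, 56.80)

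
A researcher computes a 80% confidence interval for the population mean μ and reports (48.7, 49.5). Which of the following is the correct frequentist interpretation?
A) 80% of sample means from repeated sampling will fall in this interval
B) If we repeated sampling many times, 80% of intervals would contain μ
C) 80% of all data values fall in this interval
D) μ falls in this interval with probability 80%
B

A) Wrong — coverage applies to intervals containing μ, not to future x̄ values.
B) Correct — this is the frequentist long-run coverage interpretation.
C) Wrong — a CI is about the parameter μ, not individual data values.
D) Wrong — μ is fixed; the randomness lives in the interval, not in μ.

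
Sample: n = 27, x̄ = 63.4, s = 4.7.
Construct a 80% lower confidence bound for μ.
μ ≥ 62.63

Lower bound (one-sided):
t* = 0.856 (one-sided for 80%)
Lower bound = x̄ - t* · s/√n = 63.4 - 0.856 · 4.7/√27 = 62.63

We are 80% confident that μ ≥ 62.63.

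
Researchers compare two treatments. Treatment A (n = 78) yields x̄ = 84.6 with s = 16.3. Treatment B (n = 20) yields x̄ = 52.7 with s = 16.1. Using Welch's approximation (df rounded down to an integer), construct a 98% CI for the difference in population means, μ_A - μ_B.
(21.94, 41.86)

Difference: x̄₁ - x̄₂ = 31.90
SE = √(s₁²/n₁ + s₂²/n₂) = √(16.3²/78 + 16.1²/20) = 4.0456
df = 29.79 → 29 (Welch–Satterthwaite, rounded down)
t* = 2.462

CI: 31.90 ± 2.462 · 4.0456 = 31.90 ± 9.96 = (21.94, 41.86)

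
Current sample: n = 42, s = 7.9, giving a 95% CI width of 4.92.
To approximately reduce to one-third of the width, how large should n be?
n ≈ 378

CI width ∝ 1/√n
To reduce width by factor 3, need √n to grow by 3 → need 3² = 9 times as many samples.

Current: n = 42, width = 4.92
New: n = 378, width ≈ 1.60

Width reduced by factor of 4.92/1.60 = 3.07.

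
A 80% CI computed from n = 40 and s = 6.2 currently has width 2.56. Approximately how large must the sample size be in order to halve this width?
n ≈ 160

CI width ∝ 1/√n
To reduce width by factor 2, need √n to grow by 2 → need 2² = 4 times as many samples.

Current: n = 40, width = 2.56
New: n = 160, width ≈ 1.26

Width reduced by factor of 2.56/1.26 = 2.03.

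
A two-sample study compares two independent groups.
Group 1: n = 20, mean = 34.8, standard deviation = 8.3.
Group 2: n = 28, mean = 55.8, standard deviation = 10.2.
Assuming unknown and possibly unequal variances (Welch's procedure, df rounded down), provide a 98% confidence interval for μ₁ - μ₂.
(-27.45, -14.55)

Difference: x̄₁ - x̄₂ = -21.00
SE = √(s₁²/n₁ + s₂²/n₂) = √(8.3²/20 + 10.2²/28) = 2.6759
df = 45.14 → 45 (Welch–Satterthwaite, rounded down)
t* = 2.412

CI: -21.00 ± 2.412 · 2.6759 = -21.00 ± 6.45 = (-27.45, -14.55)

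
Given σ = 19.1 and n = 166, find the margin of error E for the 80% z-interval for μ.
Margin of error = 1.90

Margin of error = z* · σ/√n
= 1.282 · 19.1/√166
= 1.282 · 19.1/12.8841
= 1.90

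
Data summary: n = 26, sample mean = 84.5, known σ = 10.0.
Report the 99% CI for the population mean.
(79.45, 89.55)

z-interval (σ known):
z* = 2.576 for 99% confidence

Margin of error = z* · σ/√n = 2.576 · 10.0/√26 = 5.05

CI: (84.5 - 5.05, 84.5 + 5.05) = (79.45, 89.55)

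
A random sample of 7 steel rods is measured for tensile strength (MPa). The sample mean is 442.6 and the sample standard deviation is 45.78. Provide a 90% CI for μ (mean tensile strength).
(408.98, 476.22)

t-interval (σ unknown):
df = n - 1 = 6
t* = 1.943 for 90% confidence

Margin of error = t* · s/√n = 1.943 · 45.78/√7 = 33.62

CI: (408.98, 476.22)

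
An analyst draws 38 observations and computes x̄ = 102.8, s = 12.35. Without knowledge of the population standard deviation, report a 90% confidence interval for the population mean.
(99.42, 106.18)

t-interval (σ unknown):
df = n - 1 = 37
t* = 1.687 for 90% confidence

Margin of error = t* · s/√n = 1.687 · 12.35/√38 = 3.38

CI: (99.42, 106.18)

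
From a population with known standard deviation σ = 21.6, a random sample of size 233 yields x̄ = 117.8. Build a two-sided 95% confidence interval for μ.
(115.03, 120.57)

z-interval (σ known):
z* = 1.960 for 95% confidence

Margin of error = z* · σ/√n = 1.960 · 21.6/√233 = 2.77

CI: (117.8 - 2.77, 117.8 + 2.77) = (115.03, 120.57)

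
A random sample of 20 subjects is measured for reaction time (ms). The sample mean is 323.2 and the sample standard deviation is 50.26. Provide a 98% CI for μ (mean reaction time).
(294.67, 351.73)

t-interval (σ unknown):
df = n - 1 = 19
t* = 2.539 for 98% confidence

Margin of error = t* · s/√n = 2.539 · 50.26/√20 = 28.53

CI: (294.67, 351.73)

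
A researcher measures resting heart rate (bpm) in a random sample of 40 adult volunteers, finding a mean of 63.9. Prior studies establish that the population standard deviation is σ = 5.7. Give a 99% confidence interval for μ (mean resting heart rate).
(61.58, 66.22)

z-interval (σ known):
z* = 2.576 for 99% confidence

Margin of error = z* · σ/√n = 2.576 · 5.7/√40 = 2.32

CI: (63.9 - 2.32, 63.9 + 2.32) = (61.58, 66.22)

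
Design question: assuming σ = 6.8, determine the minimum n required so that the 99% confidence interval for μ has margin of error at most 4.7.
n ≥ 14

For margin E ≤ 4.7:
n ≥ (z* · σ / E)²
n ≥ (2.576 · 6.8 / 4.7)²
n ≥ 13.89

Minimum n = 14 (rounding up)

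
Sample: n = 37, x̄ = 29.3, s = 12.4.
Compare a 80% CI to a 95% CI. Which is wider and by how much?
95% CI is wider by 2.95

df = 36
80% CI: t* = 1.306, (26.64, 31.96), width = 2 · t* · s/√n = 5.32
95% CI: t* = 2.028, (25.17, 33.43), width = 2 · t* · s/√n = 8.27

The 95% CI is wider by 8.27 - 5.32 = 2.95.
Higher confidence requires a wider interval.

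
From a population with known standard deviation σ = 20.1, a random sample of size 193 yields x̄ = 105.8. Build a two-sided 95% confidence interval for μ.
(102.96, 108.64)

z-interval (σ known):
z* = 1.960 for 95% confidence

Margin of error = z* · σ/√n = 1.960 · 20.1/√193 = 2.84

CI: (105.8 - 2.84, 105.8 + 2.84) = (102.96, 108.64)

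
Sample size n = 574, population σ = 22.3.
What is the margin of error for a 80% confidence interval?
Margin of error = 1.19

Margin of error = z* · σ/√n
= 1.282 · 22.3/√574
= 1.282 · 22.3/23.9583
= 1.19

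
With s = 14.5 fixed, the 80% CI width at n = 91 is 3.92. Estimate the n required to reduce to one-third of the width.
n ≈ 819

CI width ∝ 1/√n
To reduce width by factor 3, need √n to grow by 3 → need 3² = 9 times as many samples.

Current: n = 91, width = 3.92
New: n = 819, width ≈ 1.30

Width reduced by factor of 3.92/1.30 = 3.02.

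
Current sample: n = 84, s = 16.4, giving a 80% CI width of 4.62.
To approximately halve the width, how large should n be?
n ≈ 336

CI width ∝ 1/√n
To reduce width by factor 2, need √n to grow by 2 → need 2² = 4 times as many samples.

Current: n = 84, width = 4.62
New: n = 336, width ≈ 2.30

Width reduced by factor of 4.62/2.30 = 2.01.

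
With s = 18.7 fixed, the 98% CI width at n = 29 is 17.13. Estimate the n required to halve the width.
n ≈ 116

CI width ∝ 1/√n
To reduce width by factor 2, need √n to grow by 2 → need 2² = 4 times as many samples.

Current: n = 29, width = 17.13
New: n = 116, width ≈ 8.19

Width reduced by factor of 17.13/8.19 = 2.09.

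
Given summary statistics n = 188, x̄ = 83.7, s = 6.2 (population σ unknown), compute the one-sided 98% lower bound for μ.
μ ≥ 82.76

Lower bound (one-sided):
t* = 2.068 (one-sided for 98%)
Lower bound = x̄ - t* · s/√n = 83.7 - 2.068 · 6.2/√188 = 82.76

We are 98% confident that μ ≥ 82.76.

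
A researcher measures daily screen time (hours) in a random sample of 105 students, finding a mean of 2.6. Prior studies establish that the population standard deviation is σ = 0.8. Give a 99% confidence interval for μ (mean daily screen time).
(2.40, 2.80)

z-interval (σ known):
z* = 2.576 for 99% confidence

Margin of error = z* · σ/√n = 2.576 · 0.8/√105 = 0.20

CI: (2.6 - 0.20, 2.6 + 0.20) = (2.40, 2.80)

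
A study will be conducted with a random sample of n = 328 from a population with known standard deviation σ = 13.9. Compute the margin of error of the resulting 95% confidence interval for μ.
Margin of error = 1.50

Margin of error = z* · σ/√n
= 1.960 · 13.9/√328
= 1.960 · 13.9/18.1108
= 1.50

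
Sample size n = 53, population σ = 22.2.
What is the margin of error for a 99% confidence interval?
Margin of error = 7.86

Margin of error = z* · σ/√n
= 2.576 · 22.2/√53
= 2.576 · 22.2/7.2801
= 7.86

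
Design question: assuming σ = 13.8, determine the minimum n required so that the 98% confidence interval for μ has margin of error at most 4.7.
n ≥ 47

For margin E ≤ 4.7:
n ≥ (z* · σ / E)²
n ≥ (2.326 · 13.8 / 4.7)²
n ≥ 46.64

Minimum n = 47 (rounding up)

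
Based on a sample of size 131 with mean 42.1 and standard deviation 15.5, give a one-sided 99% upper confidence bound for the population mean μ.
μ ≤ 45.29

Upper bound (one-sided):
t* = 2.355 (one-sided for 99%)
Upper bound = x̄ + t* · s/√n = 42.1 + 2.355 · 15.5/√131 = 45.29

We are 99% confident that μ ≤ 45.29.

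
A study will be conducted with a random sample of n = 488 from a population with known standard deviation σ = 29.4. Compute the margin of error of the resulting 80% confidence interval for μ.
Margin of error = 1.71

Margin of error = z* · σ/√n
= 1.282 · 29.4/√488
= 1.282 · 29.4/22.0907
= 1.71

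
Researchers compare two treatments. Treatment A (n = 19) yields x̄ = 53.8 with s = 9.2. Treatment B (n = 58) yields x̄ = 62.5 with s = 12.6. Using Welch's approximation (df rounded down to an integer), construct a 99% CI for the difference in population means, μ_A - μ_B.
(-15.94, -1.46)

Difference: x̄₁ - x̄₂ = -8.70
SE = √(s₁²/n₁ + s₂²/n₂) = √(9.2²/19 + 12.6²/58) = 2.6818
df = 41.92 → 41 (Welch–Satterthwaite, rounded down)
t* = 2.701

CI: -8.70 ± 2.701 · 2.6818 = -8.70 ± 7.24 = (-15.94, -1.46)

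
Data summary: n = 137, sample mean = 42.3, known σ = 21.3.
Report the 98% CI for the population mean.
(38.07, 46.53)

z-interval (σ known):
z* = 2.326 for 98% confidence

Margin of error = z* · σ/√n = 2.326 · 21.3/√137 = 4.23

CI: (42.3 - 4.23, 42.3 + 4.23) = (38.07, 46.53)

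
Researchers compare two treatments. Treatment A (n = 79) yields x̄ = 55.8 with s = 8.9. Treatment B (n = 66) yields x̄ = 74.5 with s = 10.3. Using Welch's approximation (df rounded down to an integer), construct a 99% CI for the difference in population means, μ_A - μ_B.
(-22.92, -14.48)

Difference: x̄₁ - x̄₂ = -18.70
SE = √(s₁²/n₁ + s₂²/n₂) = √(8.9²/79 + 10.3²/66) = 1.6156
df = 129.42 → 129 (Welch–Satterthwaite, rounded down)
t* = 2.614

CI: -18.70 ± 2.614 · 1.6156 = -18.70 ± 4.22 = (-22.92, -14.48)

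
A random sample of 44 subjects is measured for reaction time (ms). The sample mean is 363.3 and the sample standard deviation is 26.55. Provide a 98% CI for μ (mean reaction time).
(353.63, 372.97)

t-interval (σ unknown):
df = n - 1 = 43
t* = 2.416 for 98% confidence

Margin of error = t* · s/√n = 2.416 · 26.55/√44 = 9.67

CI: (353.63, 372.97)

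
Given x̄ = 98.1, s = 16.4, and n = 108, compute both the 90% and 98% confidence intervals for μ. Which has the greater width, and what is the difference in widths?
98% CI is wider by 2.21

df = 107
90% CI: t* = 1.659, (95.48, 100.72), width = 2 · t* · s/√n = 5.24
98% CI: t* = 2.362, (94.37, 101.83), width = 2 · t* · s/√n = 7.45

The 98% CI is wider by 7.45 - 5.24 = 2.21.
Higher confidence requires a wider interval.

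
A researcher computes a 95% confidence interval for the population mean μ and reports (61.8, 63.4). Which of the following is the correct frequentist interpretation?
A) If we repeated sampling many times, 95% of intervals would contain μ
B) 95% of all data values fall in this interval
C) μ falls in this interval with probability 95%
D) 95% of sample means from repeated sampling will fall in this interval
A

A) Correct — this is the frequentist long-run coverage interpretation.
B) Wrong — a CI is about the parameter μ, not individual data values.
C) Wrong — μ is fixed; the randomness lives in the interval, not in μ.
D) Wrong — coverage applies to intervals containing μ, not to future x̄ values.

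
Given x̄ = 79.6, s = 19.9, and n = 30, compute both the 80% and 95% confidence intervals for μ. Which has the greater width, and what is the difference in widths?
95% CI is wider by 5.33

df = 29
80% CI: t* = 1.311, (74.84, 84.36), width = 2 · t* · s/√n = 9.53
95% CI: t* = 2.045, (72.17, 87.03), width = 2 · t* · s/√n = 14.86

The 95% CI is wider by 14.86 - 9.53 = 5.33.
Higher confidence requires a wider interval.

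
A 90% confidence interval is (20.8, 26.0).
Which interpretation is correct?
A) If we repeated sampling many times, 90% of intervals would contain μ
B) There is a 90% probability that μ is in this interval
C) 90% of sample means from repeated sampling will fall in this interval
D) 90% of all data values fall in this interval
A

A) Correct — this is the frequentist long-run coverage interpretation.
B) Wrong — μ is fixed; the randomness lives in the interval, not in μ.
C) Wrong — coverage applies to intervals containing μ, not to future x̄ values.
D) Wrong — a CI is about the parameter μ, not individual data values.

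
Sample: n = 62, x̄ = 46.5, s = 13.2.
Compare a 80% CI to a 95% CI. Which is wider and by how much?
95% CI is wider by 2.36

df = 61
80% CI: t* = 1.296, (44.33, 48.67), width = 2 · t* · s/√n = 4.35
95% CI: t* = 2.000, (43.15, 49.85), width = 2 · t* · s/√n = 6.71

The 95% CI is wider by 6.71 - 4.35 = 2.36.
Higher confidence requires a wider interval.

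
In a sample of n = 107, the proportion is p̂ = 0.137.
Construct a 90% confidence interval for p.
(0.082, 0.192)

Proportion CI:
SE = √(p̂(1-p̂)/n) = √(0.137 · 0.863 / 107) = 0.03324

z* = 1.645
Margin = z* · SE = 1.645 · 0.03324 = 0.0547

CI: 0.137 ± 0.0547 = (0.082, 0.192)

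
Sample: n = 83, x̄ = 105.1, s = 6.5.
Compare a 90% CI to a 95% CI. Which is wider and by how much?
95% CI is wider by 0.47

df = 82
90% CI: t* = 1.664, (103.91, 106.29), width = 2 · t* · s/√n = 2.37
95% CI: t* = 1.989, (103.68, 106.52), width = 2 · t* · s/√n = 2.84

The 95% CI is wider by 2.84 - 2.37 = 0.47.
Higher confidence requires a wider interval.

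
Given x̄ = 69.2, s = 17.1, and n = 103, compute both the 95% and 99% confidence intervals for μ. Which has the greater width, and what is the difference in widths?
99% CI is wider by 2.17

df = 102
95% CI: t* = 1.983, (65.86, 72.54), width = 2 · t* · s/√n = 6.68
99% CI: t* = 2.625, (64.78, 73.62), width = 2 · t* · s/√n = 8.85

The 99% CI is wider by 8.85 - 6.68 = 2.17.
Higher confidence requires a wider interval.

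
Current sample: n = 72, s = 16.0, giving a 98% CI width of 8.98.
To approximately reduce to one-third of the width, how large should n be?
n ≈ 648

CI width ∝ 1/√n
To reduce width by factor 3, need √n to grow by 3 → need 3² = 9 times as many samples.

Current: n = 72, width = 8.98
New: n = 648, width ≈ 2.93

Width reduced by factor of 8.98/2.93 = 3.06.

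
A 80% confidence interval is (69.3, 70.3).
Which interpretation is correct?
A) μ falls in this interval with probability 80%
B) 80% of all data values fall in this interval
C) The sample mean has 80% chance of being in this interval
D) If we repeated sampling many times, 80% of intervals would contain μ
D

A) Wrong — μ is fixed; the randomness lives in the interval, not in μ.
B) Wrong — a CI is about the parameter μ, not individual data values.
C) Wrong — x̄ is observed and sits in the interval by construction.
D) Correct — this is the frequentist long-run coverage interpretation.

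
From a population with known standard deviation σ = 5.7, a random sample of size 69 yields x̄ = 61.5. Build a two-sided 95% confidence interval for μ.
(60.16, 62.84)

z-interval (σ known):
z* = 1.960 for 95% confidence

Margin of error = z* · σ/√n = 1.960 · 5.7/√69 = 1.34

CI: (61.5 - 1.34, 61.5 + 1.34) = (60.16, 62.84)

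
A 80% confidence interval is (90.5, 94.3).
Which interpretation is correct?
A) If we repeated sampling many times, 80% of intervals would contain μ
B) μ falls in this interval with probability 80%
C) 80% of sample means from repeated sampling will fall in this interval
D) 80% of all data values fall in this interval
A

A) Correct — this is the frequentist long-run coverage interpretation.
B) Wrong — μ is fixed; the randomness lives in the interval, not in μ.
C) Wrong — coverage applies to intervals containing μ, not to future x̄ values.
D) Wrong — a CI is about the parameter μ, not individual data values.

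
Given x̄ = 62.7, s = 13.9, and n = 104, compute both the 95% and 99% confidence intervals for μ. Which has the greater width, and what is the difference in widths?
99% CI is wider by 1.74

df = 103
95% CI: t* = 1.983, (60.00, 65.40), width = 2 · t* · s/√n = 5.41
99% CI: t* = 2.624, (59.12, 66.28), width = 2 · t* · s/√n = 7.15

The 99% CI is wider by 7.15 - 5.41 = 1.74.
Higher confidence requires a wider interval.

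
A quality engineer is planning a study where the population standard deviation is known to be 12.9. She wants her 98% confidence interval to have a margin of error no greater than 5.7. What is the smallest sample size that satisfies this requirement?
n ≥ 28

For margin E ≤ 5.7:
n ≥ (z* · σ / E)²
n ≥ (2.326 · 12.9 / 5.7)²
n ≥ 27.71

Minimum n = 28 (rounding up)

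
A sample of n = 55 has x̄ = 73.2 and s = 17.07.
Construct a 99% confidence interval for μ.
(67.05, 79.35)

t-interval (σ unknown):
df = n - 1 = 54
t* = 2.670 for 99% confidence

Margin of error = t* · s/√n = 2.670 · 17.07/√55 = 6.15

CI: (67.05, 79.35)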